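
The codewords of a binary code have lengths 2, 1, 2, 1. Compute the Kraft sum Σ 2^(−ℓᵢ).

With common denominator 2^2 = 4: Σ 2^(−ℓᵢ) = 1/4 + 2/4 + 1/4 + 2/4 = 6/4 = 1.5.

1.5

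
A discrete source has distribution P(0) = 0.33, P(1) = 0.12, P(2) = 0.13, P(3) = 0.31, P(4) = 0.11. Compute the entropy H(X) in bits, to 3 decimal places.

2.152 bits

H = −Σ pᵢ log₂ pᵢ.
−0.33·log₂(0.33) = 0.5278
−0.12·log₂(0.12) = 0.3671
−0.13·log₂(0.13) = 0.3826
−0.31·log₂(0.31) = 0.5238
−0.11·log₂(0.11) = 0.3503
Sum ≈ 2.1516 → 2.152 bits.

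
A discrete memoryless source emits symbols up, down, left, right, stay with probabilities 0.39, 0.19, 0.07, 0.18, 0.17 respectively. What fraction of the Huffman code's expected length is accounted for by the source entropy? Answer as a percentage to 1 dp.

Entropy H = −Σ p log₂ p ≈ 2.1335 bits.
Huffman merges: 7/100+17/100→6/25; 9/50+19/100→37/100; 6/25+37/100→61/100; 39/100+61/100→1. L = 111/50 ≈ 2.2200.
Efficiency = H/L = 2.1335/2.2200 = 96.1%.

96.1%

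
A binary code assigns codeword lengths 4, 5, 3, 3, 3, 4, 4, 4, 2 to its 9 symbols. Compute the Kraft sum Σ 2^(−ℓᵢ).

0.90625

With common denominator 2^5 = 32: Σ 2^(−ℓᵢ) = 2/32 + 1/32 + 4/32 + 4/32 + 4/32 + 2/32 + 2/32 + 2/32 + 8/32 = 29/32 = 0.90625.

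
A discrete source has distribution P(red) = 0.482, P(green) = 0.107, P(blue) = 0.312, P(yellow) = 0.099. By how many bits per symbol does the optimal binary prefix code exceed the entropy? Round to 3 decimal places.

0.017 bits

Entropy H = −Σ p log₂ p ≈ 1.7071 bits.
Huffman merges: 99/1000+107/1000→103/500; 103/500+39/125→259/500; 241/500+259/500→1. L = 431/250 ≈ 1.7240.
L − H = 1.7240 − 1.7071 = 0.017 bits.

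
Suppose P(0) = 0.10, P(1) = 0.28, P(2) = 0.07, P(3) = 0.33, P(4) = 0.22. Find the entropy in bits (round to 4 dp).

H = −Σ pᵢ log₂ pᵢ.
−0.10·log₂(0.10) = 0.3322
−0.28·log₂(0.28) = 0.5142
−0.07·log₂(0.07) = 0.2686
−0.33·log₂(0.33) = 0.5278
−0.22·log₂(0.22) = 0.4806
Sum ≈ 2.1234 → 2.1234 bits.

2.1234 bits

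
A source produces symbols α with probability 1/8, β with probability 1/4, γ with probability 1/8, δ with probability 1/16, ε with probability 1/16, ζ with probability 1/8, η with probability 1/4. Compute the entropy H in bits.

Each probability is a power of 1/2, so log₂(1/p) is an integer.
H = Σ p·log₂(1/p) = 1/8·3 + 1/4·2 + 1/8·3 + 1/16·4 + 1/16·4 + 1/8·3 + 1/4·2 = 2.625 bits.

2.625 bits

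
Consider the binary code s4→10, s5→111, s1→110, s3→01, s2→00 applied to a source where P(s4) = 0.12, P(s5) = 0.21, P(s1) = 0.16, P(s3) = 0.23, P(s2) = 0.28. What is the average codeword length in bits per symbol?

L̄ = Σ pᵢ·ℓᵢ = 0.12·2 + 0.21·3 + 0.16·3 + 0.23·2 + 0.28·2 = 2.37 bits/symbol.

2.37 bits/symbol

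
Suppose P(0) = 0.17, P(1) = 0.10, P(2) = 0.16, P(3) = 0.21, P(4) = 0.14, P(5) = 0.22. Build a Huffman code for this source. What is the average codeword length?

2.57 bits/symbol

Repeatedly combine the two least-probable nodes; the expected code length is the sum of the merged weights.
merge 1/10 + 7/50 → 6/25
merge 4/25 + 17/100 → 33/100
merge 21/100 + 11/50 → 43/100
merge 6/25 + 33/100 → 57/100
merge 43/100 + 57/100 → 1
L = 6/25 + 33/100 + 43/100 + 57/100 + 1 = 257/100 = 2.57 bits/symbol.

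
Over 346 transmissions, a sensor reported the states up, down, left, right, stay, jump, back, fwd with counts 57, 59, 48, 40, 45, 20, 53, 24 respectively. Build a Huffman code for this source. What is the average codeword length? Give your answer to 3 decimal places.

Probabilities are the counts divided by 346.
Repeatedly combine the two least-probable nodes; the expected code length is the sum of the merged weights.
merge 10/173 + 12/173 → 22/173
merge 20/173 + 22/173 → 42/173
merge 45/346 + 24/173 → 93/346
merge 53/346 + 57/346 → 55/173
merge 59/346 + 42/173 → 143/346
merge 93/346 + 55/173 → 203/346
merge 143/346 + 203/346 → 1
L = 22/173 + 42/173 + 93/346 + 55/173 + 143/346 + 203/346 + 1 = 1023/346 ≈ 2.957 bits/symbol.

2.957 bits/symbol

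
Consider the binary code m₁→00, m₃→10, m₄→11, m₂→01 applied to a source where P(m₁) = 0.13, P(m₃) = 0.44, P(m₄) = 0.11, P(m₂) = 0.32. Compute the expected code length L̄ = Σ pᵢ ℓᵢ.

2 bits/symbol

L̄ = Σ pᵢ·ℓᵢ = 0.13·2 + 0.44·2 + 0.11·2 + 0.32·2 = 2 bits/symbol.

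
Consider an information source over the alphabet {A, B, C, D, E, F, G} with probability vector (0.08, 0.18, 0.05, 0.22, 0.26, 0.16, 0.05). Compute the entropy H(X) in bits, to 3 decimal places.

2.578 bits

H = −Σ pᵢ log₂ pᵢ.
−0.08·log₂(0.08) = 0.2915
−0.18·log₂(0.18) = 0.4453
−0.05·log₂(0.05) = 0.2161
−0.22·log₂(0.22) = 0.4806
−0.26·log₂(0.26) = 0.5053
−0.16·log₂(0.16) = 0.4230
−0.05·log₂(0.05) = 0.2161
Sum ≈ 2.5779 → 2.578 bits.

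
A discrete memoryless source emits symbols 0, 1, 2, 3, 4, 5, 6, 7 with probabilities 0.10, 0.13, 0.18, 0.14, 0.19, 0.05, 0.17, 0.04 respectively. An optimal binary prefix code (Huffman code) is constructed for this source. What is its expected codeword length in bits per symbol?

Repeatedly combine the two least-probable nodes; the expected code length is the sum of the merged weights.
merge 1/25 + 1/20 → 9/100
merge 9/100 + 1/10 → 19/100
merge 13/100 + 7/50 → 27/100
merge 17/100 + 9/50 → 7/20
merge 19/100 + 19/100 → 19/50
merge 27/100 + 7/20 → 31/50
merge 19/50 + 31/50 → 1
L = 9/100 + 19/100 + 27/100 + 7/20 + 19/50 + 31/50 + 1 = 29/10 = 2.9 bits/symbol.

2.9 bits/symbol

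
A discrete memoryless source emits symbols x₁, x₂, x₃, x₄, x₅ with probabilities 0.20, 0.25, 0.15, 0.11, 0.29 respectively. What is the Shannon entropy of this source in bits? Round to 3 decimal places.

H = −Σ pᵢ log₂ pᵢ.
−0.20·log₂(0.20) = 0.4644
−0.25·log₂(0.25) = 0.5000
−0.15·log₂(0.15) = 0.4105
−0.11·log₂(0.11) = 0.3503
−0.29·log₂(0.29) = 0.5179
Sum ≈ 2.2431 → 2.243 bits.

2.243 bits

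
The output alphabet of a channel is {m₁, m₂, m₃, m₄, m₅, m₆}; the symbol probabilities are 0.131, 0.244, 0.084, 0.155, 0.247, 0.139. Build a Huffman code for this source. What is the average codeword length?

Repeatedly combine the two least-probable nodes; the expected code length is the sum of the merged weights.
merge 21/250 + 131/1000 → 43/200
merge 139/1000 + 31/200 → 147/500
merge 43/200 + 61/250 → 459/1000
merge 247/1000 + 147/500 → 541/1000
merge 459/1000 + 541/1000 → 1
L = 43/200 + 147/500 + 459/1000 + 541/1000 + 1 = 2509/1000 = 2.509 bits/symbol.

2.509 bits/symbol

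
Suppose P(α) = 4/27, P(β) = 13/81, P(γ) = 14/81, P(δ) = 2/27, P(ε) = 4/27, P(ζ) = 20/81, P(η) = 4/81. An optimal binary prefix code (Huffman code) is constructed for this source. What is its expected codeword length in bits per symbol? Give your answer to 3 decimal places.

2.704 bits/symbol

Repeatedly combine the two least-probable nodes; the expected code length is the sum of the merged weights.
merge 4/81 + 2/27 → 10/81
merge 10/81 + 4/27 → 22/81
merge 4/27 + 13/81 → 25/81
merge 14/81 + 20/81 → 34/81
merge 22/81 + 25/81 → 47/81
merge 34/81 + 47/81 → 1
L = 10/81 + 22/81 + 25/81 + 34/81 + 47/81 + 1 = 73/27 ≈ 2.704 bits/symbol.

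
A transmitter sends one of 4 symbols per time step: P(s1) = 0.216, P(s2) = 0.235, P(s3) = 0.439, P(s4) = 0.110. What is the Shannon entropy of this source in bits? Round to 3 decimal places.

1.840 bits

H = −Σ pᵢ log₂ pᵢ.
−0.216·log₂(0.216) = 0.4776
−0.235·log₂(0.235) = 0.4910
−0.439·log₂(0.439) = 0.5214
−0.110·log₂(0.110) = 0.3503
Sum ≈ 1.8402 → 1.840 bits.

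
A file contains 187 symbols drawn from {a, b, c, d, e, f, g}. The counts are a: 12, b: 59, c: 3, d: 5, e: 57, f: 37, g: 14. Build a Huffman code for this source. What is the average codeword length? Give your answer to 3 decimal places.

2.332 bits/symbol

Probabilities are the counts divided by 187.
Repeatedly combine the two least-probable nodes; the expected code length is the sum of the merged weights.
merge 3/187 + 5/187 → 8/187
merge 8/187 + 12/187 → 20/187
merge 14/187 + 20/187 → 2/11
merge 2/11 + 37/187 → 71/187
merge 57/187 + 59/187 → 116/187
merge 71/187 + 116/187 → 1
L = 8/187 + 20/187 + 2/11 + 71/187 + 116/187 + 1 = 436/187 ≈ 2.332 bits/symbol.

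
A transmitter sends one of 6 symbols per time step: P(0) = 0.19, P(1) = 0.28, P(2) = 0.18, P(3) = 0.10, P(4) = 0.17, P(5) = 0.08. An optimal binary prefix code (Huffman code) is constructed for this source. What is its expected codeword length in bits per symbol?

Repeatedly combine the two least-probable nodes; the expected code length is the sum of the merged weights.
merge 2/25 + 1/10 → 9/50
merge 17/100 + 9/50 → 7/20
merge 9/50 + 19/100 → 37/100
merge 7/25 + 7/20 → 63/100
merge 37/100 + 63/100 → 1
L = 9/50 + 7/20 + 37/100 + 63/100 + 1 = 253/100 = 2.53 bits/symbol.

2.53 bits/symbol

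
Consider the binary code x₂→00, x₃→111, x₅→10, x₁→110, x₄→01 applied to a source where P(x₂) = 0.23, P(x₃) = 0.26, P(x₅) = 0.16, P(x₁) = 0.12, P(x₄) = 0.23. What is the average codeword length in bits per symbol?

L̄ = Σ pᵢ·ℓᵢ = 0.23·2 + 0.26·3 + 0.16·2 + 0.12·3 + 0.23·2 = 2.38 bits/symbol.

2.38 bits/symbol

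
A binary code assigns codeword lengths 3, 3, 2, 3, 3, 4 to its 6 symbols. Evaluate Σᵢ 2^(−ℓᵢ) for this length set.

0.8125

With common denominator 2^4 = 16: Σ 2^(−ℓᵢ) = 2/16 + 2/16 + 4/16 + 2/16 + 2/16 + 1/16 = 13/16 = 0.8125.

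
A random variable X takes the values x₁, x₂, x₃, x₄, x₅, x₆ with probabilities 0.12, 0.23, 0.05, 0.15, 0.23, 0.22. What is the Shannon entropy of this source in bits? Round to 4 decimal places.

H = −Σ pᵢ log₂ pᵢ.
−0.12·log₂(0.12) = 0.3671
−0.23·log₂(0.23) = 0.4877
−0.05·log₂(0.05) = 0.2161
−0.15·log₂(0.15) = 0.4105
−0.23·log₂(0.23) = 0.4877
−0.22·log₂(0.22) = 0.4806
Sum ≈ 2.4496 → 2.4496 bits.

2.4496 bits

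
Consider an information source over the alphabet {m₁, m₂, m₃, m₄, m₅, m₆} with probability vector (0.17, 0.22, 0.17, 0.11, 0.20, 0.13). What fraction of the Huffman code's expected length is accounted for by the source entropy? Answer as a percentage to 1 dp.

Entropy H = −Σ p log₂ p ≈ 2.5471 bits.
Huffman merges: 11/100+13/100→6/25; 17/100+17/100→17/50; 1/5+11/50→21/50; 6/25+17/50→29/50; 21/50+29/50→1. L = 129/50 ≈ 2.5800.
Efficiency = H/L = 2.5471/2.5800 = 98.7%.

98.7%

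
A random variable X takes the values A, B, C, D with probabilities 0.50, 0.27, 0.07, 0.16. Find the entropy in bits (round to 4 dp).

H = −Σ pᵢ log₂ pᵢ.
−0.50·log₂(0.50) = 0.5000
−0.27·log₂(0.27) = 0.5100
−0.07·log₂(0.07) = 0.2686
−0.16·log₂(0.16) = 0.4230
Sum ≈ 1.7016 → 1.7016 bits.

1.7016 bits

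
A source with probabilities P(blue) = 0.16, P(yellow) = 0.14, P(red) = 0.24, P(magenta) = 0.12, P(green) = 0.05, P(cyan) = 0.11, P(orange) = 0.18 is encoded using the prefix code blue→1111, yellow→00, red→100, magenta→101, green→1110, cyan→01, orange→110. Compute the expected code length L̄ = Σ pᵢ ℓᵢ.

L̄ = Σ pᵢ·ℓᵢ = 0.16·4 + 0.14·2 + 0.24·3 + 0.12·3 + 0.05·4 + 0.11·2 + 0.18·3 = 2.96 bits/symbol.

2.96 bits/symbol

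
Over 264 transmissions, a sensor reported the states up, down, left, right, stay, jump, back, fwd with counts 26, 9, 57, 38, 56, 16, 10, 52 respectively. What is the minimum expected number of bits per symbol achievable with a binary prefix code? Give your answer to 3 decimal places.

2.777 bits/symbol

Probabilities are the counts divided by 264.
Repeatedly combine the two least-probable nodes; the expected code length is the sum of the merged weights.
merge 3/88 + 5/132 → 19/264
merge 2/33 + 19/264 → 35/264
merge 13/132 + 35/264 → 61/264
merge 19/132 + 13/66 → 15/44
merge 7/33 + 19/88 → 113/264
merge 61/264 + 15/44 → 151/264
merge 113/264 + 151/264 → 1
L = 19/264 + 35/264 + 61/264 + 15/44 + 113/264 + 151/264 + 1 = 733/264 ≈ 2.777 bits/symbol.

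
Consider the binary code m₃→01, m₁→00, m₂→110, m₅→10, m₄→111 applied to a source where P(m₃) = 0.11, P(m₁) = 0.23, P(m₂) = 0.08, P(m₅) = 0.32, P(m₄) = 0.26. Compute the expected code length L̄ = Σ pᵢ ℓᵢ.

L̄ = Σ pᵢ·ℓᵢ = 0.11·2 + 0.23·2 + 0.08·3 + 0.32·2 + 0.26·3 = 2.34 bits/symbol.

2.34 bits/symbol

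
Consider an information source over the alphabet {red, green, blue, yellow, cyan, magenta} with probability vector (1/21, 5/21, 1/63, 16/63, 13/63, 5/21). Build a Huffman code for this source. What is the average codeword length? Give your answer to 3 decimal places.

Repeatedly combine the two least-probable nodes; the expected code length is the sum of the merged weights.
merge 1/63 + 1/21 → 4/63
merge 4/63 + 13/63 → 17/63
merge 5/21 + 5/21 → 10/21
merge 16/63 + 17/63 → 11/21
merge 10/21 + 11/21 → 1
L = 4/63 + 17/63 + 10/21 + 11/21 + 1 = 7/3 ≈ 2.333 bits/symbol.

2.333 bits/symbol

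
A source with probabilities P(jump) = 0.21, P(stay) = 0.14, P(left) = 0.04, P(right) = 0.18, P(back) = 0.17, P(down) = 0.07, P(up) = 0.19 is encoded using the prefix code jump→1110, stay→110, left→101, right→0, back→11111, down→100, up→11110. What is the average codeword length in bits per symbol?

L̄ = Σ pᵢ·ℓᵢ = 0.21·4 + 0.14·3 + 0.04·3 + 0.18·1 + 0.17·5 + 0.07·3 + 0.19·5 = 3.57 bits/symbol.

3.57 bits/symbol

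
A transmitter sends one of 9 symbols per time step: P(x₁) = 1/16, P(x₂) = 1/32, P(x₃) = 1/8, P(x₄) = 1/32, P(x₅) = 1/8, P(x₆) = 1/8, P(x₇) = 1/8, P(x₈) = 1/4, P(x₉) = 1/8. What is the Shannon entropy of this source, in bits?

Each probability is a power of 1/2, so log₂(1/p) is an integer.
H = Σ p·log₂(1/p) = 1/16·4 + 1/32·5 + 1/8·3 + 1/32·5 + 1/8·3 + 1/8·3 + 1/8·3 + 1/4·2 + 1/8·3 = 2.9375 bits.

2.9375 bits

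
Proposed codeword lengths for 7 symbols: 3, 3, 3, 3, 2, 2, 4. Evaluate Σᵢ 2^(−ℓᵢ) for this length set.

1.0625

With common denominator 2^4 = 16: Σ 2^(−ℓᵢ) = 2/16 + 2/16 + 2/16 + 2/16 + 4/16 + 4/16 + 1/16 = 17/16 = 1.0625.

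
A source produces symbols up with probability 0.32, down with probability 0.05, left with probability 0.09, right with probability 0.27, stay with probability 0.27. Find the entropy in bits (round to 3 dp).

H = −Σ pᵢ log₂ pᵢ.
−0.32·log₂(0.32) = 0.5260
−0.05·log₂(0.05) = 0.2161
−0.09·log₂(0.09) = 0.3127
−0.27·log₂(0.27) = 0.5100
−0.27·log₂(0.27) = 0.5100
Sum ≈ 2.0748 → 2.075 bits.

2.075 bits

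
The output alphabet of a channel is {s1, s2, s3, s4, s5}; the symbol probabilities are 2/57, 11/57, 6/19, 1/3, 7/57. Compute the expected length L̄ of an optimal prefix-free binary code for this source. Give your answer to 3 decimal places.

2.158 bits/symbol

Repeatedly combine the two least-probable nodes; the expected code length is the sum of the merged weights.
merge 2/57 + 7/57 → 3/19
merge 3/19 + 11/57 → 20/57
merge 6/19 + 1/3 → 37/57
merge 20/57 + 37/57 → 1
L = 3/19 + 20/57 + 37/57 + 1 = 41/19 ≈ 2.158 bits/symbol.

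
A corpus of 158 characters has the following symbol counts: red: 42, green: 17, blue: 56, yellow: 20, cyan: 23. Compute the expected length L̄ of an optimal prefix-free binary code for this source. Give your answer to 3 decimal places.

Probabilities are the counts divided by 158.
Repeatedly combine the two least-probable nodes; the expected code length is the sum of the merged weights.
merge 17/158 + 10/79 → 37/158
merge 23/158 + 37/158 → 30/79
merge 21/79 + 28/79 → 49/79
merge 30/79 + 49/79 → 1
L = 37/158 + 30/79 + 49/79 + 1 = 353/158 ≈ 2.234 bits/symbol.

2.234 bits/symbol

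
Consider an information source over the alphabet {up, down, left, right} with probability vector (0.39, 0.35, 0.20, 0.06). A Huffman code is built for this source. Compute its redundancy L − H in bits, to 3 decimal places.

Entropy H = −Σ p log₂ p ≈ 1.7678 bits.
Huffman merges: 3/50+1/5→13/50; 13/50+7/20→61/100; 39/100+61/100→1. L = 187/100 ≈ 1.8700.
L − H = 1.8700 − 1.7678 = 0.102 bits.

0.102 bits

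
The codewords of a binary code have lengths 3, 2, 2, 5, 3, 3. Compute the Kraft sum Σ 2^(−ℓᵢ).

With common denominator 2^5 = 32: Σ 2^(−ℓᵢ) = 4/32 + 8/32 + 8/32 + 1/32 + 4/32 + 4/32 = 29/32 = 0.90625.

0.90625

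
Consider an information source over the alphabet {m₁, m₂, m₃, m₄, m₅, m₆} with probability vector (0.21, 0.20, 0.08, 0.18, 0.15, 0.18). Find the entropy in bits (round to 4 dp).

H = −Σ pᵢ log₂ pᵢ.
−0.21·log₂(0.21) = 0.4728
−0.20·log₂(0.20) = 0.4644
−0.08·log₂(0.08) = 0.2915
−0.18·log₂(0.18) = 0.4453
−0.15·log₂(0.15) = 0.4105
−0.18·log₂(0.18) = 0.4453
Sum ≈ 2.5299 → 2.5299 bits.

2.5299 bits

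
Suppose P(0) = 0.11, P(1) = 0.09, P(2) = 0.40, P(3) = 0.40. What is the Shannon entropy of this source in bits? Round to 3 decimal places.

H = −Σ pᵢ log₂ pᵢ.
−0.11·log₂(0.11) = 0.3503
−0.09·log₂(0.09) = 0.3127
−0.40·log₂(0.40) = 0.5288
−0.40·log₂(0.40) = 0.5288
Sum ≈ 1.7205 → 1.720 bits.

1.720 bits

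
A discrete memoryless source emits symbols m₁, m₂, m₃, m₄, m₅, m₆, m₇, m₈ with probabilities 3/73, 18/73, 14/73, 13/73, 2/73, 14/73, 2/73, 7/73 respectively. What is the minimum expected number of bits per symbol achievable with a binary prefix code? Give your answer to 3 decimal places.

2.712 bits/symbol

Repeatedly combine the two least-probable nodes; the expected code length is the sum of the merged weights.
merge 2/73 + 2/73 → 4/73
merge 3/73 + 4/73 → 7/73
merge 7/73 + 7/73 → 14/73
merge 13/73 + 14/73 → 27/73
merge 14/73 + 14/73 → 28/73
merge 18/73 + 27/73 → 45/73
merge 28/73 + 45/73 → 1
L = 4/73 + 7/73 + 14/73 + 27/73 + 28/73 + 45/73 + 1 = 198/73 ≈ 2.712 bits/symbol.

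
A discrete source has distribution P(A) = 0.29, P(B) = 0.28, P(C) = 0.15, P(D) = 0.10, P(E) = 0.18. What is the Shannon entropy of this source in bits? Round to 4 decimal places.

2.2202 bits

H = −Σ pᵢ log₂ pᵢ.
−0.29·log₂(0.29) = 0.5179
−0.28·log₂(0.28) = 0.5142
−0.15·log₂(0.15) = 0.4105
−0.10·log₂(0.10) = 0.3322
−0.18·log₂(0.18) = 0.4453
Sum ≈ 2.2202 → 2.2202 bits.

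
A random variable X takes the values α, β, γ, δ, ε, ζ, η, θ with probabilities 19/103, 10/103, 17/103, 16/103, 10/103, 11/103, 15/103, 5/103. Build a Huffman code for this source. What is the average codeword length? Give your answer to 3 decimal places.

2.961 bits/symbol

Repeatedly combine the two least-probable nodes; the expected code length is the sum of the merged weights.
merge 5/103 + 10/103 → 15/103
merge 10/103 + 11/103 → 21/103
merge 15/103 + 15/103 → 30/103
merge 16/103 + 17/103 → 33/103
merge 19/103 + 21/103 → 40/103
merge 30/103 + 33/103 → 63/103
merge 40/103 + 63/103 → 1
L = 15/103 + 21/103 + 30/103 + 33/103 + 40/103 + 63/103 + 1 = 305/103 ≈ 2.961 bits/symbol.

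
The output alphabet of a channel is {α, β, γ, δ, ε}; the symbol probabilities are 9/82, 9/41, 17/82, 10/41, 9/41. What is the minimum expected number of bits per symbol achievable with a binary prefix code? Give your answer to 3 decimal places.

Repeatedly combine the two least-probable nodes; the expected code length is the sum of the merged weights.
merge 9/82 + 17/82 → 13/41
merge 9/41 + 9/41 → 18/41
merge 10/41 + 13/41 → 23/41
merge 18/41 + 23/41 → 1
L = 13/41 + 18/41 + 23/41 + 1 = 95/41 ≈ 2.317 bits/symbol.

2.317 bits/symbol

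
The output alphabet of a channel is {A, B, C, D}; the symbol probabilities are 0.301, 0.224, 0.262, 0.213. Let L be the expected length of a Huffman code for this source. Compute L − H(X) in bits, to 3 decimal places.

0.014 bits

Entropy H = −Σ p log₂ p ≈ 1.9864 bits.
Huffman merges: 213/1000+28/125→437/1000; 131/500+301/1000→563/1000; 437/1000+563/1000→1. L = 2 ≈ 2.0000.
L − H = 2.0000 − 1.9864 = 0.014 bits.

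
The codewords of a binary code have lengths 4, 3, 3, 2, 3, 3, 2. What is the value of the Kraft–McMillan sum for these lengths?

1.0625

With common denominator 2^4 = 16: Σ 2^(−ℓᵢ) = 1/16 + 2/16 + 2/16 + 4/16 + 2/16 + 2/16 + 4/16 = 17/16 = 1.0625.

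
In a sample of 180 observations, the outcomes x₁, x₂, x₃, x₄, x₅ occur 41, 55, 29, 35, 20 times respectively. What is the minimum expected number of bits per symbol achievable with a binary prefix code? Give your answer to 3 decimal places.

Probabilities are the counts divided by 180.
Repeatedly combine the two least-probable nodes; the expected code length is the sum of the merged weights.
merge 1/9 + 29/180 → 49/180
merge 7/36 + 41/180 → 19/45
merge 49/180 + 11/36 → 26/45
merge 19/45 + 26/45 → 1
L = 49/180 + 19/45 + 26/45 + 1 = 409/180 ≈ 2.272 bits/symbol.

2.272 bits/symbol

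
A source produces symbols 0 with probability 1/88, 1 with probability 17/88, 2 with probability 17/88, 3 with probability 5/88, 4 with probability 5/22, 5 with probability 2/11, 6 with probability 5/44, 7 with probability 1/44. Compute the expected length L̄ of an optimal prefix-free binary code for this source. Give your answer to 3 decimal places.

2.705 bits/symbol

Repeatedly combine the two least-probable nodes; the expected code length is the sum of the merged weights.
merge 1/88 + 1/44 → 3/88
merge 3/88 + 5/88 → 1/11
merge 1/11 + 5/44 → 9/44
merge 2/11 + 17/88 → 3/8
merge 17/88 + 9/44 → 35/88
merge 5/22 + 3/8 → 53/88
merge 35/88 + 53/88 → 1
L = 3/88 + 1/11 + 9/44 + 3/8 + 35/88 + 53/88 + 1 = 119/44 ≈ 2.705 bits/symbol.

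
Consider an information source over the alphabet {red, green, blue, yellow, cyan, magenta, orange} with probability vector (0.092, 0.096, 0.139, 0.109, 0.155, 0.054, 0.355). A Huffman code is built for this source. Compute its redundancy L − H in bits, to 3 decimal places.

Entropy H = −Σ p log₂ p ≈ 2.5602 bits.
Huffman merges: 27/500+23/250→73/500; 12/125+109/1000→41/200; 139/1000+73/500→57/200; 31/200+41/200→9/25; 57/200+71/200→16/25; 9/25+16/25→1. L = 659/250 ≈ 2.6360.
L − H = 2.6360 − 2.5602 = 0.076 bits.

0.076 bits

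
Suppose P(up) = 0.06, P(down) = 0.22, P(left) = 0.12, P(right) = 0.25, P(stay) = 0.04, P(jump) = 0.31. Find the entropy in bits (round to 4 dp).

H = −Σ pᵢ log₂ pᵢ.
−0.06·log₂(0.06) = 0.2435
−0.22·log₂(0.22) = 0.4806
−0.12·log₂(0.12) = 0.3671
−0.25·log₂(0.25) = 0.5000
−0.04·log₂(0.04) = 0.1858
−0.31·log₂(0.31) = 0.5238
Sum ≈ 2.3007 → 2.3007 bits.

2.3007 bits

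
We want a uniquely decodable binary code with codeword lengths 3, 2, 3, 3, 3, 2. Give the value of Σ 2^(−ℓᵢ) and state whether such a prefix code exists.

1; yes

With common denominator 2^3 = 8: Σ 2^(−ℓᵢ) = 1/8 + 2/8 + 1/8 + 1/8 + 1/8 + 2/8 = 8/8 = 1.
Kraft's inequality requires Σ ≤ 1; here Σ = 1 ≤ 1, so such a prefix code exists.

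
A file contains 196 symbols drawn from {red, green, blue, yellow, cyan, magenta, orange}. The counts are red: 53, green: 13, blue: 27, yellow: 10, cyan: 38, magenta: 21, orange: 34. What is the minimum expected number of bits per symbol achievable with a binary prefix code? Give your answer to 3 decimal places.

2.653 bits/symbol

Probabilities are the counts divided by 196.
Repeatedly combine the two least-probable nodes; the expected code length is the sum of the merged weights.
merge 5/98 + 13/196 → 23/196
merge 3/28 + 23/196 → 11/49
merge 27/196 + 17/98 → 61/196
merge 19/98 + 11/49 → 41/98
merge 53/196 + 61/196 → 57/98
merge 41/98 + 57/98 → 1
L = 23/196 + 11/49 + 61/196 + 41/98 + 57/98 + 1 = 130/49 ≈ 2.653 bits/symbol.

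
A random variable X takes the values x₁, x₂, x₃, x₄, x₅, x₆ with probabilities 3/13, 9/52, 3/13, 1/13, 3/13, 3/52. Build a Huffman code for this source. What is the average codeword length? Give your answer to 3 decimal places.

Repeatedly combine the two least-probable nodes; the expected code length is the sum of the merged weights.
merge 3/52 + 1/13 → 7/52
merge 7/52 + 9/52 → 4/13
merge 3/13 + 3/13 → 6/13
merge 3/13 + 4/13 → 7/13
merge 6/13 + 7/13 → 1
L = 7/52 + 4/13 + 6/13 + 7/13 + 1 = 127/52 ≈ 2.442 bits/symbol.

2.442 bits/symbol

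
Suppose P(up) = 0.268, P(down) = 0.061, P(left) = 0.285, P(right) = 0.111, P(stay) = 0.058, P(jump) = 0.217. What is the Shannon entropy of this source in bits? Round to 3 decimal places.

H = −Σ pᵢ log₂ pᵢ.
−0.268·log₂(0.268) = 0.5091
−0.061·log₂(0.061) = 0.2461
−0.285·log₂(0.285) = 0.5161
−0.111·log₂(0.111) = 0.3520
−0.058·log₂(0.058) = 0.2383
−0.217·log₂(0.217) = 0.4783
Sum ≈ 2.3400 → 2.340 bits.

2.340 bits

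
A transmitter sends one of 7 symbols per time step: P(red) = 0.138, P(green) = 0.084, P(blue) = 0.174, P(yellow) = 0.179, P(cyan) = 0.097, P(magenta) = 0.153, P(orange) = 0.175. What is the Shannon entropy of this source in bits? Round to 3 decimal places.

H = −Σ pᵢ log₂ pᵢ.
−0.138·log₂(0.138) = 0.3943
−0.084·log₂(0.084) = 0.3002
−0.174·log₂(0.174) = 0.4390
−0.179·log₂(0.179) = 0.4443
−0.097·log₂(0.097) = 0.3265
−0.153·log₂(0.153) = 0.4144
−0.175·log₂(0.175) = 0.4401
Sum ≈ 2.7586 → 2.759 bits.

2.759 bits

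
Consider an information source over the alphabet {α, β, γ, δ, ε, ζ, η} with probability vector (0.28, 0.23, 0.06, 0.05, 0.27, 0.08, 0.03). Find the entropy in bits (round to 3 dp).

H = −Σ pᵢ log₂ pᵢ.
−0.28·log₂(0.28) = 0.5142
−0.23·log₂(0.23) = 0.4877
−0.06·log₂(0.06) = 0.2435
−0.05·log₂(0.05) = 0.2161
−0.27·log₂(0.27) = 0.5100
−0.08·log₂(0.08) = 0.2915
−0.03·log₂(0.03) = 0.1518
Sum ≈ 2.4148 → 2.415 bits.

2.415 bits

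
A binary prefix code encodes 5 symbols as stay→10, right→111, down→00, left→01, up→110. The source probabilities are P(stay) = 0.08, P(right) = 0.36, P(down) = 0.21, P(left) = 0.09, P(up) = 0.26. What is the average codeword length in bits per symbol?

2.62 bits/symbol

L̄ = Σ pᵢ·ℓᵢ = 0.08·2 + 0.36·3 + 0.21·2 + 0.09·2 + 0.26·3 = 2.62 bits/symbol.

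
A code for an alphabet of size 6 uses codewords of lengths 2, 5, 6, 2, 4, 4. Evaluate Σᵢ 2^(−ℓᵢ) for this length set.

With common denominator 2^6 = 64: Σ 2^(−ℓᵢ) = 16/64 + 2/64 + 1/64 + 16/64 + 4/64 + 4/64 = 43/64 = 0.671875.

0.671875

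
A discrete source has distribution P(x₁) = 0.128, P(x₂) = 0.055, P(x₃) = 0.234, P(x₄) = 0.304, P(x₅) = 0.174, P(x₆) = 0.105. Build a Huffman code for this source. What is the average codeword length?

2.448 bits/symbol

Repeatedly combine the two least-probable nodes; the expected code length is the sum of the merged weights.
merge 11/200 + 21/200 → 4/25
merge 16/125 + 4/25 → 36/125
merge 87/500 + 117/500 → 51/125
merge 36/125 + 38/125 → 74/125
merge 51/125 + 74/125 → 1
L = 4/25 + 36/125 + 51/125 + 74/125 + 1 = 306/125 = 2.448 bits/symbol.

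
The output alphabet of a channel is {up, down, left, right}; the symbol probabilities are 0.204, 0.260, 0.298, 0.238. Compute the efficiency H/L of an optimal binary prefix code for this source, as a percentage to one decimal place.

Entropy H = −Σ p log₂ p ≈ 1.9865 bits.
Huffman merges: 51/250+119/500→221/500; 13/50+149/500→279/500; 221/500+279/500→1. L = 2 ≈ 2.0000.
Efficiency = H/L = 1.9865/2.0000 = 99.3%.

99.3%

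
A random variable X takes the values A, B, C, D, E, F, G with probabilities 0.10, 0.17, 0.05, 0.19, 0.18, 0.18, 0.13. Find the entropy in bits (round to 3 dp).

2.711 bits

H = −Σ pᵢ log₂ pᵢ.
−0.10·log₂(0.10) = 0.3322
−0.17·log₂(0.17) = 0.4346
−0.05·log₂(0.05) = 0.2161
−0.19·log₂(0.19) = 0.4552
−0.18·log₂(0.18) = 0.4453
−0.18·log₂(0.18) = 0.4453
−0.13·log₂(0.13) = 0.3826
Sum ≈ 2.7114 → 2.711 bits.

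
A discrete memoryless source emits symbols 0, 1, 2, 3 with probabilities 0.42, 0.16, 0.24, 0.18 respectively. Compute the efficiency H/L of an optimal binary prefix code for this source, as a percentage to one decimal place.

98.3%

Entropy H = −Σ p log₂ p ≈ 1.8881 bits.
Huffman merges: 4/25+9/50→17/50; 6/25+17/50→29/50; 21/50+29/50→1. L = 48/25 ≈ 1.9200.
Efficiency = H/L = 1.8881/1.9200 = 98.3%.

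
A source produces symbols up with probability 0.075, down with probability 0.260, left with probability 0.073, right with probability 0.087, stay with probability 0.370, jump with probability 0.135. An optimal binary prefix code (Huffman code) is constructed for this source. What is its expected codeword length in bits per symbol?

2.37 bits/symbol

Repeatedly combine the two least-probable nodes; the expected code length is the sum of the merged weights.
merge 73/1000 + 3/40 → 37/250
merge 87/1000 + 27/200 → 111/500
merge 37/250 + 111/500 → 37/100
merge 13/50 + 37/100 → 63/100
merge 37/100 + 63/100 → 1
L = 37/250 + 111/500 + 37/100 + 63/100 + 1 = 237/100 = 2.37 bits/symbol.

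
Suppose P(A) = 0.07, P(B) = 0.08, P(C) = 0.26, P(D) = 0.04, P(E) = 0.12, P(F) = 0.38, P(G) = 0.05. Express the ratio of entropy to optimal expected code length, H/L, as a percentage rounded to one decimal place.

97.3%

Entropy H = −Σ p log₂ p ≈ 2.3647 bits.
Huffman merges: 1/25+1/20→9/100; 7/100+2/25→3/20; 9/100+3/25→21/100; 3/20+21/100→9/25; 13/50+9/25→31/50; 19/50+31/50→1. L = 243/100 ≈ 2.4300.
Efficiency = H/L = 2.3647/2.4300 = 97.3%.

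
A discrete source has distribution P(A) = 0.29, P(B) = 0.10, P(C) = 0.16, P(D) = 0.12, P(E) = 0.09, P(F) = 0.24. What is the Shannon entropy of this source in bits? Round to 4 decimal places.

H = −Σ pᵢ log₂ pᵢ.
−0.29·log₂(0.29) = 0.5179
−0.10·log₂(0.10) = 0.3322
−0.16·log₂(0.16) = 0.4230
−0.12·log₂(0.12) = 0.3671
−0.09·log₂(0.09) = 0.3127
−0.24·log₂(0.24) = 0.4941
Sum ≈ 2.4470 → 2.4470 bits.

2.4470 bits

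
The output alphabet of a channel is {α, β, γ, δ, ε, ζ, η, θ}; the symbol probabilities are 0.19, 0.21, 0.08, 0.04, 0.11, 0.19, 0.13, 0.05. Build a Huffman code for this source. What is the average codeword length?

Repeatedly combine the two least-probable nodes; the expected code length is the sum of the merged weights.
merge 1/25 + 1/20 → 9/100
merge 2/25 + 9/100 → 17/100
merge 11/100 + 13/100 → 6/25
merge 17/100 + 19/100 → 9/25
merge 19/100 + 21/100 → 2/5
merge 6/25 + 9/25 → 3/5
merge 2/5 + 3/5 → 1
L = 9/100 + 17/100 + 6/25 + 9/25 + 2/5 + 3/5 + 1 = 143/50 = 2.86 bits/symbol.

2.86 bits/symbol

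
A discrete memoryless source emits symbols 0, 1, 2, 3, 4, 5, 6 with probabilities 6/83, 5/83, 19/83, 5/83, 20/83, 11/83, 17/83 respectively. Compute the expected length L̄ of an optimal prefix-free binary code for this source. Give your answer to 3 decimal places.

Repeatedly combine the two least-probable nodes; the expected code length is the sum of the merged weights.
merge 5/83 + 5/83 → 10/83
merge 6/83 + 10/83 → 16/83
merge 11/83 + 16/83 → 27/83
merge 17/83 + 19/83 → 36/83
merge 20/83 + 27/83 → 47/83
merge 36/83 + 47/83 → 1
L = 10/83 + 16/83 + 27/83 + 36/83 + 47/83 + 1 = 219/83 ≈ 2.639 bits/symbol.

2.639 bits/symbol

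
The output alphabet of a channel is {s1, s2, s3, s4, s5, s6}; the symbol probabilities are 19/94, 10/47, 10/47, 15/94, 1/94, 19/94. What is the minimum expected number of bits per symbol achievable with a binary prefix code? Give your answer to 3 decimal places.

2.543 bits/symbol

Repeatedly combine the two least-probable nodes; the expected code length is the sum of the merged weights.
merge 1/94 + 15/94 → 8/47
merge 8/47 + 19/94 → 35/94
merge 19/94 + 10/47 → 39/94
merge 10/47 + 35/94 → 55/94
merge 39/94 + 55/94 → 1
L = 8/47 + 35/94 + 39/94 + 55/94 + 1 = 239/94 ≈ 2.543 bits/symbol.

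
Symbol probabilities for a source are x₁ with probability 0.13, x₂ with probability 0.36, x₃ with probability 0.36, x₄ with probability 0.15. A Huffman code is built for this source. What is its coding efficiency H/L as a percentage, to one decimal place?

96.6%

Entropy H = −Σ p log₂ p ≈ 1.8544 bits.
Huffman merges: 13/100+3/20→7/25; 7/25+9/25→16/25; 9/25+16/25→1. L = 48/25 ≈ 1.9200.
Efficiency = H/L = 1.8544/1.9200 = 96.6%.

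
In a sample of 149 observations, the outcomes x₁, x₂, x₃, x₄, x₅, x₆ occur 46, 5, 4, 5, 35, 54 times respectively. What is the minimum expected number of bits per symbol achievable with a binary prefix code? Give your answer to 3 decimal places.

2.121 bits/symbol

Probabilities are the counts divided by 149.
Repeatedly combine the two least-probable nodes; the expected code length is the sum of the merged weights.
merge 4/149 + 5/149 → 9/149
merge 5/149 + 9/149 → 14/149
merge 14/149 + 35/149 → 49/149
merge 46/149 + 49/149 → 95/149
merge 54/149 + 95/149 → 1
L = 9/149 + 14/149 + 49/149 + 95/149 + 1 = 316/149 ≈ 2.121 bits/symbol.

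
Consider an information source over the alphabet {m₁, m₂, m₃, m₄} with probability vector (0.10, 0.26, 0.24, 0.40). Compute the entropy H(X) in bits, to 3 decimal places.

1.860 bits

H = −Σ pᵢ log₂ pᵢ.
−0.10·log₂(0.10) = 0.3322
−0.26·log₂(0.26) = 0.5053
−0.24·log₂(0.24) = 0.4941
−0.40·log₂(0.40) = 0.5288
Sum ≈ 1.8604 → 1.860 bits.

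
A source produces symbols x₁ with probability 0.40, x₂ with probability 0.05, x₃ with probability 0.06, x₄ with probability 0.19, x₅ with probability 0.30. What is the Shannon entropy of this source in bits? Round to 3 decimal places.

H = −Σ pᵢ log₂ pᵢ.
−0.40·log₂(0.40) = 0.5288
−0.05·log₂(0.05) = 0.2161
−0.06·log₂(0.06) = 0.2435
−0.19·log₂(0.19) = 0.4552
−0.30·log₂(0.30) = 0.5211
Sum ≈ 1.9647 → 1.965 bits.

1.965 bits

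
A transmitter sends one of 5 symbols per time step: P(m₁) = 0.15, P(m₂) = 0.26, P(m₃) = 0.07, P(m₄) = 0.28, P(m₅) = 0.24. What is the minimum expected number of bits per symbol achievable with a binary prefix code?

2.22 bits/symbol

Repeatedly combine the two least-probable nodes; the expected code length is the sum of the merged weights.
merge 7/100 + 3/20 → 11/50
merge 11/50 + 6/25 → 23/50
merge 13/50 + 7/25 → 27/50
merge 23/50 + 27/50 → 1
L = 11/50 + 23/50 + 27/50 + 1 = 111/50 = 2.22 bits/symbol.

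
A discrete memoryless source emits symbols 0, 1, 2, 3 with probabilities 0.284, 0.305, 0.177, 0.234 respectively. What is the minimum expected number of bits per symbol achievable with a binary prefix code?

Repeatedly combine the two least-probable nodes; the expected code length is the sum of the merged weights.
merge 177/1000 + 117/500 → 411/1000
merge 71/250 + 61/200 → 589/1000
merge 411/1000 + 589/1000 → 1
L = 411/1000 + 589/1000 + 1 = 2 bits/symbol.

2 bits/symbol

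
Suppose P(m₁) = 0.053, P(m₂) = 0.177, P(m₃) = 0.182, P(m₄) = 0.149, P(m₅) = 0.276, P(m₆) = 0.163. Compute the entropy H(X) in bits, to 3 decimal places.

2.463 bits

H = −Σ pᵢ log₂ pᵢ.
−0.053·log₂(0.053) = 0.2246
−0.177·log₂(0.177) = 0.4422
−0.182·log₂(0.182) = 0.4474
−0.149·log₂(0.149) = 0.4092
−0.276·log₂(0.276) = 0.5126
−0.163·log₂(0.163) = 0.4266
Sum ≈ 2.4626 → 2.463 bits.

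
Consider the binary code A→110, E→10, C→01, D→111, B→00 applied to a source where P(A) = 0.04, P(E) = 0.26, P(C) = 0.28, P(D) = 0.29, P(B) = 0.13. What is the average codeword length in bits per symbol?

2.33 bits/symbol

L̄ = Σ pᵢ·ℓᵢ = 0.04·3 + 0.26·2 + 0.28·2 + 0.29·3 + 0.13·2 = 2.33 bits/symbol.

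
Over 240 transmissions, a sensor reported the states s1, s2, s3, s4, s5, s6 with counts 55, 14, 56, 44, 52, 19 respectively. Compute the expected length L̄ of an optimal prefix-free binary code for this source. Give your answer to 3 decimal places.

2.458 bits/symbol

Probabilities are the counts divided by 240.
Repeatedly combine the two least-probable nodes; the expected code length is the sum of the merged weights.
merge 7/120 + 19/240 → 11/80
merge 11/80 + 11/60 → 77/240
merge 13/60 + 11/48 → 107/240
merge 7/30 + 77/240 → 133/240
merge 107/240 + 133/240 → 1
L = 11/80 + 77/240 + 107/240 + 133/240 + 1 = 59/24 ≈ 2.458 bits/symbol.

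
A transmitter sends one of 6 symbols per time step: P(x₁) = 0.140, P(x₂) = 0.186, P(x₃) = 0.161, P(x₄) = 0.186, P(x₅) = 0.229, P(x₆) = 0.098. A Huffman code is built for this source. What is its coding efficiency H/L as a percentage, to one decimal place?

98.2%

Entropy H = −Σ p log₂ p ≈ 2.5394 bits.
Huffman merges: 49/500+7/50→119/500; 161/1000+93/500→347/1000; 93/500+229/1000→83/200; 119/500+347/1000→117/200; 83/200+117/200→1. L = 517/200 ≈ 2.5850.
Efficiency = H/L = 2.5394/2.5850 = 98.2%.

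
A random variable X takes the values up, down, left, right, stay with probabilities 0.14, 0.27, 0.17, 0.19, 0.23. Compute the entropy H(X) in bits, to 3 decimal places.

H = −Σ pᵢ log₂ pᵢ.
−0.14·log₂(0.14) = 0.3971
−0.27·log₂(0.27) = 0.5100
−0.17·log₂(0.17) = 0.4346
−0.19·log₂(0.19) = 0.4552
−0.23·log₂(0.23) = 0.4877
Sum ≈ 2.2846 → 2.285 bits.

2.285 bits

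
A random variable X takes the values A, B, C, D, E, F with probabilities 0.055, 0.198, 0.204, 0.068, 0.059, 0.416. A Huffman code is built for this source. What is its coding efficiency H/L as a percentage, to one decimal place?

97.0%

Entropy H = −Σ p log₂ p ≈ 2.1916 bits.
Huffman merges: 11/200+59/1000→57/500; 17/250+57/500→91/500; 91/500+99/500→19/50; 51/250+19/50→73/125; 52/125+73/125→1. L = 113/50 ≈ 2.2600.
Efficiency = H/L = 2.1916/2.2600 = 97.0%.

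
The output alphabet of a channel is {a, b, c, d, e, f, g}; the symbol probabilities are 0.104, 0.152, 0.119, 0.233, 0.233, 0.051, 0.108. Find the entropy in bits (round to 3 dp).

2.663 bits

H = −Σ pᵢ log₂ pᵢ.
−0.104·log₂(0.104) = 0.3396
−0.152·log₂(0.152) = 0.4131
−0.119·log₂(0.119) = 0.3654
−0.233·log₂(0.233) = 0.4897
−0.233·log₂(0.233) = 0.4897
−0.051·log₂(0.051) = 0.2190
−0.108·log₂(0.108) = 0.3468
Sum ≈ 2.6632 → 2.663 bits.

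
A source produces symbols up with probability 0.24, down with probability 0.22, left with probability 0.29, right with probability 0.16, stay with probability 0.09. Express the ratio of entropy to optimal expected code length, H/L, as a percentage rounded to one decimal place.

99.0%

Entropy H = −Σ p log₂ p ≈ 2.2283 bits.
Huffman merges: 9/100+4/25→1/4; 11/50+6/25→23/50; 1/4+29/100→27/50; 23/50+27/50→1. L = 9/4 ≈ 2.2500.
Efficiency = H/L = 2.2283/2.2500 = 99.0%.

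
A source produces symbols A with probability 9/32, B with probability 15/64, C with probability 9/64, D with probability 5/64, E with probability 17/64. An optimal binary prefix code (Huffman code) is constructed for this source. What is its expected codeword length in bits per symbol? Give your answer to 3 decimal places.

2.219 bits/symbol

Repeatedly combine the two least-probable nodes; the expected code length is the sum of the merged weights.
merge 5/64 + 9/64 → 7/32
merge 7/32 + 15/64 → 29/64
merge 17/64 + 9/32 → 35/64
merge 29/64 + 35/64 → 1
L = 7/32 + 29/64 + 35/64 + 1 = 71/32 ≈ 2.219 bits/symbol.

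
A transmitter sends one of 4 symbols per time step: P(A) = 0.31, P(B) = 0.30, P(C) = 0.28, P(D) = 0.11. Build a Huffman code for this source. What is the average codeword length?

2 bits/symbol

Repeatedly combine the two least-probable nodes; the expected code length is the sum of the merged weights.
merge 11/100 + 7/25 → 39/100
merge 3/10 + 31/100 → 61/100
merge 39/100 + 61/100 → 1
L = 39/100 + 61/100 + 1 = 2 bits/symbol.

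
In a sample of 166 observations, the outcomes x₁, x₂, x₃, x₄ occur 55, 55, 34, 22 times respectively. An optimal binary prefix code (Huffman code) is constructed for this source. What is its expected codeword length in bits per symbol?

Probabilities are the counts divided by 166.
Repeatedly combine the two least-probable nodes; the expected code length is the sum of the merged weights.
merge 11/83 + 17/83 → 28/83
merge 55/166 + 55/166 → 55/83
merge 28/83 + 55/83 → 1
L = 28/83 + 55/83 + 1 = 2 bits/symbol.

2 bits/symbol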